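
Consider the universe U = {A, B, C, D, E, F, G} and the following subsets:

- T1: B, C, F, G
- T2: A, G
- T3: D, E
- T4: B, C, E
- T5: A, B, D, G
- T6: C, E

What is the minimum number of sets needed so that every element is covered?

T1, T2, T3 together cover {A, B, C, D, E, F, G} — every element.
No 2 of the 6 sets cover everything (all 15 pairs fall short), so 3 is minimum.

3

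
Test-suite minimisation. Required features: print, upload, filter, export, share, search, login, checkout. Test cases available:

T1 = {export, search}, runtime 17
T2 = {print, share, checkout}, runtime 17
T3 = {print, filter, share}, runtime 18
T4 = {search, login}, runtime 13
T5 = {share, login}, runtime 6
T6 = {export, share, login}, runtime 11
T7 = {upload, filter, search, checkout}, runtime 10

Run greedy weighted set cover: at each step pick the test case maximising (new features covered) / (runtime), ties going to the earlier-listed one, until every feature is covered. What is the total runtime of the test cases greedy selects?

44

Pick 1: T7 adds 4 new (upload, filter, search, checkout) at runtime 10 (ratio 4/10).
Pick 2: T5 adds 2 new (share, login) at runtime 6 (ratio 2/6).
Pick 3: T6 adds 1 new (export) at runtime 11 (ratio 1/11).
Pick 4: T2 adds 1 new (print) at runtime 17 (ratio 1/17).
Greedy total runtime: 10 + 6 + 11 + 17 = 44. (The true optimum is 38, so greedy overshoots here.)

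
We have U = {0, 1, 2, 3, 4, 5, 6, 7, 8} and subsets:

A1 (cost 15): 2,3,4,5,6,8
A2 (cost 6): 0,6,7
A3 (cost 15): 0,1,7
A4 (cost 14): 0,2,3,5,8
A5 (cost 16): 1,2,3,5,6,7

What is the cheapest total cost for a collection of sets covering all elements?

A1, A3 cover every element at cost 15 + 15 = 30.
Any cover uses at least 2 sets; among all covering selections none totals below 30.
Greedy by coverage-per-cost would pick A2, A1, A3 for 36 — worse than the optimum 30.

30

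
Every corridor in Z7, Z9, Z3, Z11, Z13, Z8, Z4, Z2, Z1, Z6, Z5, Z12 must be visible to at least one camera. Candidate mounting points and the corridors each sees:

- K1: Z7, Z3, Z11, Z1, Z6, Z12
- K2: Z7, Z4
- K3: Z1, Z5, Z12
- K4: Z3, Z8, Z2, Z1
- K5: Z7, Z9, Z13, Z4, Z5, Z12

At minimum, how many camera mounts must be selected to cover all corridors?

3

K1, K4, K5 together cover {Z7, Z9, Z3, Z11, Z13, Z8, Z4, Z2, Z1, Z6, Z5, Z12} — every corridor.
No 2 of the 5 camera mounts cover everything (all 10 pairs fall short), so 3 is minimum.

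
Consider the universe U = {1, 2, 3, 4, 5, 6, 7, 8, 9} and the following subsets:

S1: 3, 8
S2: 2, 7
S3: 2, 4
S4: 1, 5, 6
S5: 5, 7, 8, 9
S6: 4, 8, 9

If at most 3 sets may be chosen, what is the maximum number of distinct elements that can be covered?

8

Choosing S2, S4, S6 covers {1, 2, 4, 5, 6, 7, 8, 9} — 8 elements.
No choice of 3 sets does better; here 3 is left uncovered.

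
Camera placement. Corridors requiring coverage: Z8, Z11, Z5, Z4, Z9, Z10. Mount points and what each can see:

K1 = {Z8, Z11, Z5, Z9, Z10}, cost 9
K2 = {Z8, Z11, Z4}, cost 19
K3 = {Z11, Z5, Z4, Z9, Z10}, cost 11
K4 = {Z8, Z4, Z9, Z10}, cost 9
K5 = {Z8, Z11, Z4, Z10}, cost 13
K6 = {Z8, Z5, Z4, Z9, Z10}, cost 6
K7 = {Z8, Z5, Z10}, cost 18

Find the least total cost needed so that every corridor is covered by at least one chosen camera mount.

15

K1, K6 cover every corridor at cost 9 + 6 = 15.
Any cover uses at least 2 camera mounts; among all covering selections none totals below 15.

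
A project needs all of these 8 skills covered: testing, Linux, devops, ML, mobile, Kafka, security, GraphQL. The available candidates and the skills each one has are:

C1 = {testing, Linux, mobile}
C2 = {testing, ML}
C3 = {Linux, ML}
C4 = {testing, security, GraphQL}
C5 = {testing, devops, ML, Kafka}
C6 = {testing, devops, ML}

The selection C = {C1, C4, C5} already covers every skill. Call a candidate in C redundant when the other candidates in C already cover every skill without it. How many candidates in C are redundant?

Drop C1: Linux, mobile uncovered — not redundant.
Drop C4: security, GraphQL uncovered — not redundant.
Drop C5: devops, ML, Kafka uncovered — not redundant.
None of the candidates in C is redundant.

0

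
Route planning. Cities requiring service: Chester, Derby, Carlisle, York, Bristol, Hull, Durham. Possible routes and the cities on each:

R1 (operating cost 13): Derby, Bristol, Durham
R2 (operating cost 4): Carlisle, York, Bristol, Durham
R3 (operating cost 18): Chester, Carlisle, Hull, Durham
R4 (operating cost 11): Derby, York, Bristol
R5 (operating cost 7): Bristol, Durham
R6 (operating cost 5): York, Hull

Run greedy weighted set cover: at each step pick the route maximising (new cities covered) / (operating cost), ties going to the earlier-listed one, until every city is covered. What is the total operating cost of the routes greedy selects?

Pick 1: R2 adds 4 new (Carlisle, York, Bristol, Durham) at operating cost 4 (ratio 4/4).
Pick 2: R6 adds 1 new (Hull) at operating cost 5 (ratio 1/5).
Pick 3: R4 adds 1 new (Derby) at operating cost 11 (ratio 1/11).
Pick 4: R3 adds 1 new (Chester) at operating cost 18 (ratio 1/18).
Greedy total operating cost: 4 + 5 + 11 + 18 = 38. (The true optimum is 29, so greedy overshoots here.)

38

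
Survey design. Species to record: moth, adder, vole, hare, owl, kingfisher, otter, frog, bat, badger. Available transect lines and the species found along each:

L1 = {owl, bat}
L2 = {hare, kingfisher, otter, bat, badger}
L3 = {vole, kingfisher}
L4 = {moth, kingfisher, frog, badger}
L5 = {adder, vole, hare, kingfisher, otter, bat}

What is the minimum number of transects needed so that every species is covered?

L1, L4, L5 together cover {moth, adder, vole, hare, owl, kingfisher, otter, frog, bat, badger} — every species.
No 2 of the 5 transects cover everything (all 10 pairs fall short), so 3 is minimum.

3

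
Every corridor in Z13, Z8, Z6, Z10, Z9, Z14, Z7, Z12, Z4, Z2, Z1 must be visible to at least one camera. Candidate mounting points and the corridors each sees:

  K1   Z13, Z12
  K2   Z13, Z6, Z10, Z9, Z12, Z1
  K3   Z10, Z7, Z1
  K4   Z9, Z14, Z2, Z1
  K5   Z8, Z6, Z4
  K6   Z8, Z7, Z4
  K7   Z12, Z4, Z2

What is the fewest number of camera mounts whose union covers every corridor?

K2, K4, K6 together cover {Z13, Z8, Z6, Z10, Z9, Z14, Z7, Z12, Z4, Z2, Z1} — every corridor.
No 2 of the 7 camera mounts cover everything (all 21 pairs fall short), so 3 is minimum.

3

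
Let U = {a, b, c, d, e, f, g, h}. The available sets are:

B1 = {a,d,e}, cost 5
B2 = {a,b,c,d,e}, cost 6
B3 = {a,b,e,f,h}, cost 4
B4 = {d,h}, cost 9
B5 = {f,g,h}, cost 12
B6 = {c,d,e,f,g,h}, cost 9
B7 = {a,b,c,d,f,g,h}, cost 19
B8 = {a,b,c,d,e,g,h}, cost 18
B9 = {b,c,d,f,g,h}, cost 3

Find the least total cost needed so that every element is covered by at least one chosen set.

B3, B9 cover every element at cost 4 + 3 = 7.
Any cover uses at least 2 sets; among all covering selections none totals below 7.

7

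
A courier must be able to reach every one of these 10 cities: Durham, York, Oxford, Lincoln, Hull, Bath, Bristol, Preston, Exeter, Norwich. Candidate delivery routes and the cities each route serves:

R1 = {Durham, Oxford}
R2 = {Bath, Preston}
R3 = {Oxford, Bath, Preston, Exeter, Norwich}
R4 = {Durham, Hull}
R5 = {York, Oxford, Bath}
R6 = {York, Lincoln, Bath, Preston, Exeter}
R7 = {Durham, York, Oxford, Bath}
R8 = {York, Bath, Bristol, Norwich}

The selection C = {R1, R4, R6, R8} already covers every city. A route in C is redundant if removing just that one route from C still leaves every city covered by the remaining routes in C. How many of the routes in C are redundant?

0

Drop R1: Oxford uncovered — not redundant.
Drop R4: Hull uncovered — not redundant.
Drop R6: Lincoln, Preston, Exeter uncovered — not redundant.
Drop R8: Bristol, Norwich uncovered — not redundant.
None of the routes in C is redundant.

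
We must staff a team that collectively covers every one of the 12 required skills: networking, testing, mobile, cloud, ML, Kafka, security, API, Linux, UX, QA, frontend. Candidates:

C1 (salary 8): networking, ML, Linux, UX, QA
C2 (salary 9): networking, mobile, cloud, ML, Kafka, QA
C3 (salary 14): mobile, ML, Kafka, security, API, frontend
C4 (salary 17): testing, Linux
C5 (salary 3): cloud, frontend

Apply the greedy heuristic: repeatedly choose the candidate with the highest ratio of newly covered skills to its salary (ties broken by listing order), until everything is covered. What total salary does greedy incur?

51

Pick 1: C2 adds 6 new (networking, mobile, cloud, ML, Kafka, QA) at salary 9 (ratio 6/9).
Pick 2: C5 adds 1 new (frontend) at salary 3 (ratio 1/3).
Pick 3: C1 adds 2 new (Linux, UX) at salary 8 (ratio 2/8).
Pick 4: C3 adds 2 new (security, API) at salary 14 (ratio 2/14).
Pick 5: C4 adds 1 new (testing) at salary 17 (ratio 1/17).
Greedy total salary: 9 + 3 + 8 + 14 + 17 = 51. (The true optimum is 42, so greedy overshoots here.)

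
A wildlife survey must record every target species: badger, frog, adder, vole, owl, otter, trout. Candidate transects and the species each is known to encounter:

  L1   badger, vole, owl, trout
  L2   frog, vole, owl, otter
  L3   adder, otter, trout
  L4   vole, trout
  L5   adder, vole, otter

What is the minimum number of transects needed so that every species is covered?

3

L1, L2, L3 together cover {badger, frog, adder, vole, owl, otter, trout} — every species.
No 2 of the 5 transects cover everything (all 10 pairs fall short), so 3 is minimum.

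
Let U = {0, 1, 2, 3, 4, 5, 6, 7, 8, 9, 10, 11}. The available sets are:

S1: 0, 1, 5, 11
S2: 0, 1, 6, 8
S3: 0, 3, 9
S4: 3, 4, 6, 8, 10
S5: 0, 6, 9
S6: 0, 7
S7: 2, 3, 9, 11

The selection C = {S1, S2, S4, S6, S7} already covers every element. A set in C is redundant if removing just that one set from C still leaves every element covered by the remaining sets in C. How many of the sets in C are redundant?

1

Drop S1: 5 uncovered — not redundant.
Drop S2: the rest still cover every element — redundant.
Drop S4: 4, 10 uncovered — not redundant.
Drop S6: 7 uncovered — not redundant.
Drop S7: 2, 9 uncovered — not redundant.
1 redundant: S2.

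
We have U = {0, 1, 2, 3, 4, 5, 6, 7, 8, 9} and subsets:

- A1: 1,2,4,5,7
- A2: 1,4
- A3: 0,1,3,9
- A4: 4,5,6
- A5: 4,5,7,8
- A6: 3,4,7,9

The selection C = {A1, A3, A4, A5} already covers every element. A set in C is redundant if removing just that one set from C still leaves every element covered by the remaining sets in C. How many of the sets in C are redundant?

0

Drop A1: 2 uncovered — not redundant.
Drop A3: 0, 3, 9 uncovered — not redundant.
Drop A4: 6 uncovered — not redundant.
Drop A5: 8 uncovered — not redundant.
None of the sets in C is redundant.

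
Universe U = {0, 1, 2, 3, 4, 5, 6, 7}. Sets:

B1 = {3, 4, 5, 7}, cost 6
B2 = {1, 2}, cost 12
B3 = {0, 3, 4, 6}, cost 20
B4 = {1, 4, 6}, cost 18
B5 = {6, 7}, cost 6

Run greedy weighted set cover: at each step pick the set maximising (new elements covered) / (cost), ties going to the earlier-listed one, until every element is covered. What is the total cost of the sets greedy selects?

Pick 1: B1 adds 4 new (3, 4, 5, 7) at cost 6 (ratio 4/6).
Pick 2: B2 adds 2 new (1, 2) at cost 12 (ratio 2/12).
Pick 3: B5 adds 1 new (6) at cost 6 (ratio 1/6).
Pick 4: B3 adds 1 new (0) at cost 20 (ratio 1/20).
Greedy total cost: 6 + 12 + 6 + 20 = 44. (The true optimum is 38, so greedy overshoots here.)

44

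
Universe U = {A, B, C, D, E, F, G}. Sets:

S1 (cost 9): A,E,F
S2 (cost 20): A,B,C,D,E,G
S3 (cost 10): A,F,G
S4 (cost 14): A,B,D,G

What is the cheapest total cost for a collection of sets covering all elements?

29

S1, S2 cover every element at cost 9 + 20 = 29.
Any cover uses at least 2 sets; among all covering selections none totals below 29.
Greedy by coverage-per-cost would pick S1, S4, S2 for 43 — worse than the optimum 29.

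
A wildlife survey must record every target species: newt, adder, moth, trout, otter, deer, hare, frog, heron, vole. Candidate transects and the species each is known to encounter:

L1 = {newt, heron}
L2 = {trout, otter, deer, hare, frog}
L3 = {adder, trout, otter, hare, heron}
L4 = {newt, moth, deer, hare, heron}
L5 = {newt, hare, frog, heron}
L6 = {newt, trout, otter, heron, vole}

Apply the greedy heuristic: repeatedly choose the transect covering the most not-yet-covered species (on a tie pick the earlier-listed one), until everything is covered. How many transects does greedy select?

Pick 1: L2 covers 5 new species (trout, otter, deer, hare, frog).
Pick 2: L4 covers 3 new species (newt, moth, heron).
Pick 3: L3 covers 1 new species (adder).
Pick 4: L6 covers 1 new species (vole).
Greedy uses 4 transects.

4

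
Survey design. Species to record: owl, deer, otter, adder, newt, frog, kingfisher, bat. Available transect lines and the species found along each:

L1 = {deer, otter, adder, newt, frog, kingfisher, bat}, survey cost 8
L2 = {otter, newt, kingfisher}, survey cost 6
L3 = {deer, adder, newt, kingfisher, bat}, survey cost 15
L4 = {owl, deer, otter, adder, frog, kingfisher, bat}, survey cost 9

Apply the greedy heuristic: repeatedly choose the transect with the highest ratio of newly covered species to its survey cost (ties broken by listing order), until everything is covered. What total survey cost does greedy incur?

17

Pick 1: L1 adds 7 new (deer, otter, adder, newt, frog, kingfisher, bat) at survey cost 8 (ratio 7/8).
Pick 2: L4 adds 1 new (owl) at survey cost 9 (ratio 1/9).
Greedy total survey cost: 8 + 9 = 17. (The true optimum is 15, so greedy overshoots here.)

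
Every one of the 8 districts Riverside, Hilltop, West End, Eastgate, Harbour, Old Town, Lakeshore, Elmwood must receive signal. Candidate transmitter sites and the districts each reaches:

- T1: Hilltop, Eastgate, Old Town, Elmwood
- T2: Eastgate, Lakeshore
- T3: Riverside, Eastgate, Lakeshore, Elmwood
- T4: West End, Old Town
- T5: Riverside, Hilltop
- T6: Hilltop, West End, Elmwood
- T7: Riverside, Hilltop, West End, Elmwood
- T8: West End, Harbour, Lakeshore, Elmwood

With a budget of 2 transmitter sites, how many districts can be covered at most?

7

Choosing T1, T8 covers {Hilltop, West End, Eastgate, Harbour, Old Town, Lakeshore, Elmwood} — 7 districts.
No choice of 2 transmitter sites does better; here Riverside is left uncovered.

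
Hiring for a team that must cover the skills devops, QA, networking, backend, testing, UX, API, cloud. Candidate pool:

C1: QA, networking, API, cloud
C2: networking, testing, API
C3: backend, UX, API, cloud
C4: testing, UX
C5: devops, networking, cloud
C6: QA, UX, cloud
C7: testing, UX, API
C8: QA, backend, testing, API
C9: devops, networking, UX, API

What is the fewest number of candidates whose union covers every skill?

3

C1, C8, C9 together cover {devops, QA, networking, backend, testing, UX, API, cloud} — every skill.
No 2 of the 9 candidates cover everything (all 36 pairs fall short), so 3 is minimum.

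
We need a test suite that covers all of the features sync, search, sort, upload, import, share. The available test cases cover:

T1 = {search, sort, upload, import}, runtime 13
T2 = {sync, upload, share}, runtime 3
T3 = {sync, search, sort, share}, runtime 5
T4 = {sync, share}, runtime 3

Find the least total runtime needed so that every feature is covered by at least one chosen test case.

16

T1, T2 cover every feature at runtime 13 + 3 = 16.
Any cover uses at least 2 test cases; among all covering selections none totals below 16.
Greedy by coverage-per-runtime would pick T2, T3, T1 for 21 — worse than the optimum 16.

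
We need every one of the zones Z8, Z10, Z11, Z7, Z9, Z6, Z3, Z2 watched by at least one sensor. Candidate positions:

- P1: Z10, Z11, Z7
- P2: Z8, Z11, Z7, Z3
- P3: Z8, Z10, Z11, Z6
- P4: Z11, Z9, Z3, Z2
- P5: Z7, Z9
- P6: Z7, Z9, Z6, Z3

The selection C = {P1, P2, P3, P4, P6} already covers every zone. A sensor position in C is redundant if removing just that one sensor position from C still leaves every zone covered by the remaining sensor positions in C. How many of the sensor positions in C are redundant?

4

Drop P1: the rest still cover every zone — redundant.
Drop P2: the rest still cover every zone — redundant.
Drop P3: the rest still cover every zone — redundant.
Drop P4: Z2 uncovered — not redundant.
Drop P6: the rest still cover every zone — redundant.
4 redundant: P1, P2, P3, P6.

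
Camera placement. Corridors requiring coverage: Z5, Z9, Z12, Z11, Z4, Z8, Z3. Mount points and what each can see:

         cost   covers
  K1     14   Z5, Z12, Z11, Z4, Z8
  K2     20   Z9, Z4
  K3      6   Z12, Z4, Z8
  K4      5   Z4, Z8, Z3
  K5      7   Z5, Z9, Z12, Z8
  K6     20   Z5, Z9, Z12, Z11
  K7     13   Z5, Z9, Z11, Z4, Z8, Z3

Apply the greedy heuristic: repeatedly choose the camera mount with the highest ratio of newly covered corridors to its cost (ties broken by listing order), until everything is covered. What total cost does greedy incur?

Pick 1: K4 adds 3 new (Z4, Z8, Z3) at cost 5 (ratio 3/5).
Pick 2: K5 adds 3 new (Z5, Z9, Z12) at cost 7 (ratio 3/7).
Pick 3: K7 adds 1 new (Z11) at cost 13 (ratio 1/13).
Greedy total cost: 5 + 7 + 13 = 25. (The true optimum is 19, so greedy overshoots here.)

25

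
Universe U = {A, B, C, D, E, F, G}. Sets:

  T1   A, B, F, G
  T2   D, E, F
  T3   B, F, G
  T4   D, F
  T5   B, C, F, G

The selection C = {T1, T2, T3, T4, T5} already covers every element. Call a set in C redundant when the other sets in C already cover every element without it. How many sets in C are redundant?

2

Drop T1: A uncovered — not redundant.
Drop T2: E uncovered — not redundant.
Drop T3: the rest still cover every element — redundant.
Drop T4: the rest still cover every element — redundant.
Drop T5: C uncovered — not redundant.
2 redundant: T3, T4.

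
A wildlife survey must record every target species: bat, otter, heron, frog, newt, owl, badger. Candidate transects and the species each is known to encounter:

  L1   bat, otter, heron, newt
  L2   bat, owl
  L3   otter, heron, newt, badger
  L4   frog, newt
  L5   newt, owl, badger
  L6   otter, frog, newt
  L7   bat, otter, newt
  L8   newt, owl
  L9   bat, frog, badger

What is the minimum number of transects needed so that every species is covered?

3

L1, L2, L9 together cover {bat, otter, heron, frog, newt, owl, badger} — every species.
No 2 of the 9 transects cover everything (all 36 pairs fall short), so 3 is minimum.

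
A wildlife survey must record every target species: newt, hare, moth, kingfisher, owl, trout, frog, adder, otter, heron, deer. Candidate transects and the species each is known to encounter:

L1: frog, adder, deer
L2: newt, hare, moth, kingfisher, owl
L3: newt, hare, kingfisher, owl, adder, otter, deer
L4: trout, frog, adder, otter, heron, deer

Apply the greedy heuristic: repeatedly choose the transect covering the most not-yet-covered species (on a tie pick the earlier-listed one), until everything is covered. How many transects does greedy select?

3

Pick 1: L3 covers 7 new species (newt, hare, kingfisher, owl, adder, otter, deer).
Pick 2: L4 covers 3 new species (trout, frog, heron).
Pick 3: L2 covers 1 new species (moth).
Greedy uses 3 transects. (The true minimum is 2.)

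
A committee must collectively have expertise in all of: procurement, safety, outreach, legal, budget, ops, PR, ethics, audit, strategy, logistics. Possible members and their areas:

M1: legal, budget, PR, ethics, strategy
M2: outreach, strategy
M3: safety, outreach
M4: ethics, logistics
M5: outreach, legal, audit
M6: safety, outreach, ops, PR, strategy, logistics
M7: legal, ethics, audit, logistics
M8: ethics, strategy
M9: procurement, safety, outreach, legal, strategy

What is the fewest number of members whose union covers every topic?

M1, M5, M6, M9 together cover {procurement, safety, outreach, legal, budget, ops, PR, ethics, audit, strategy, logistics} — every topic.
No 3 of the 9 members cover everything (all 84 triples fall short), so 4 is minimum.

4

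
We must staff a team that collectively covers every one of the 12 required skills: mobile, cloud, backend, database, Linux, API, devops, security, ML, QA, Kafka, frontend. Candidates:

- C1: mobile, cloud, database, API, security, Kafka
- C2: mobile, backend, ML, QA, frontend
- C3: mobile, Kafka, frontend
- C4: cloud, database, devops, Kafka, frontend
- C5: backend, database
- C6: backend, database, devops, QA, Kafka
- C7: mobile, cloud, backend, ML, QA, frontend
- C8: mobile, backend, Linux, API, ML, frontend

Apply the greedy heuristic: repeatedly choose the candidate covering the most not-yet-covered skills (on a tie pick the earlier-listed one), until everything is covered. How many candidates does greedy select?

Pick 1: C1 covers 6 new skills (mobile, cloud, database, API, security, Kafka).
Pick 2: C2 covers 4 new skills (backend, ML, QA, frontend).
Pick 3: C4 covers 1 new skills (devops).
Pick 4: C8 covers 1 new skills (Linux).
Greedy uses 4 candidates. (The true minimum is 3.)

4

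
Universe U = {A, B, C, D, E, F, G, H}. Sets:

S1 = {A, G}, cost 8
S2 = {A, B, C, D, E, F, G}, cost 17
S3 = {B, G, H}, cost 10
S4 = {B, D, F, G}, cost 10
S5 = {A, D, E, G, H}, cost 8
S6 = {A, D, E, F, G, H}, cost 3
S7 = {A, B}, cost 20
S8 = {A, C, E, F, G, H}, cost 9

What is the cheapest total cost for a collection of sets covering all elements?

S4, S8 cover every element at cost 10 + 9 = 19.
Any cover uses at least 2 sets; among all covering selections none totals below 19.

19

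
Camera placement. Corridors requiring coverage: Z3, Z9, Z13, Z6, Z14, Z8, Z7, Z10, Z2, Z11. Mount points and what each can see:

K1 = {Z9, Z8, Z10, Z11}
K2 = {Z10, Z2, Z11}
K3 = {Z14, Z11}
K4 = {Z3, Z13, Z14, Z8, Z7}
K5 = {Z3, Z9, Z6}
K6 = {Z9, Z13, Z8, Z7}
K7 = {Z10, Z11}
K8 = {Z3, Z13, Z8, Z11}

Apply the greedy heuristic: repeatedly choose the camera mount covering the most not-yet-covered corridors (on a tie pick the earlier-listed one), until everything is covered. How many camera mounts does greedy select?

4

Pick 1: K4 covers 5 new corridors (Z3, Z13, Z14, Z8, Z7).
Pick 2: K1 covers 3 new corridors (Z9, Z10, Z11).
Pick 3: K2 covers 1 new corridors (Z2).
Pick 4: K5 covers 1 new corridors (Z6).
Greedy uses 4 camera mounts. (The true minimum is 3.)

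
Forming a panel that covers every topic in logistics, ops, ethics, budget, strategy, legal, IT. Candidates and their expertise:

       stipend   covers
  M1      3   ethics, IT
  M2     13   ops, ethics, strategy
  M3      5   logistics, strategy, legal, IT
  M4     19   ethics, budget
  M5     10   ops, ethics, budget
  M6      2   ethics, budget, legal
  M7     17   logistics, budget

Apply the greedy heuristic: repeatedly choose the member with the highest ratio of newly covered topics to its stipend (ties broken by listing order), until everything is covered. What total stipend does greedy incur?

17

Pick 1: M6 adds 3 new (ethics, budget, legal) at stipend 2 (ratio 3/2).
Pick 2: M3 adds 3 new (logistics, strategy, IT) at stipend 5 (ratio 3/5).
Pick 3: M5 adds 1 new (ops) at stipend 10 (ratio 1/10).
Greedy total stipend: 2 + 5 + 10 = 17. (The true optimum is 15, so greedy overshoots here.)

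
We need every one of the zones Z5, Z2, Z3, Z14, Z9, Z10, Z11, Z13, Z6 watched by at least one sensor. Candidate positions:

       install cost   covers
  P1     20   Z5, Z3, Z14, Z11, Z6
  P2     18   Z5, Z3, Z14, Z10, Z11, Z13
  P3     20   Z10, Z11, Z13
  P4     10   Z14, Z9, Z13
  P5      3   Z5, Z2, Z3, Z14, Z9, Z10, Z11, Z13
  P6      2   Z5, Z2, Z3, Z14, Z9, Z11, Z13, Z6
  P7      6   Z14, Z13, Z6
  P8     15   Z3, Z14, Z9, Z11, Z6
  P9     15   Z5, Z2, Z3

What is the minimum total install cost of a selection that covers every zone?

5

P5, P6 cover every zone at install cost 3 + 2 = 5.
Any cover uses at least 2 sensor positions; among all covering selections none totals below 5.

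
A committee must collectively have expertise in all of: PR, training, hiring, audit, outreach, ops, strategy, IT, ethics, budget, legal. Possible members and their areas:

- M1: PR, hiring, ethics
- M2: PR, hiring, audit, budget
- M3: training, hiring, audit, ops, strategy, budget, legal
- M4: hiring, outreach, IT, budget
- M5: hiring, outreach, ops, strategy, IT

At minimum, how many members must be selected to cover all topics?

3

M1, M3, M4 together cover {PR, training, hiring, audit, outreach, ops, strategy, IT, ethics, budget, legal} — every topic.
No 2 of the 5 members cover everything (all 10 pairs fall short), so 3 is minimum.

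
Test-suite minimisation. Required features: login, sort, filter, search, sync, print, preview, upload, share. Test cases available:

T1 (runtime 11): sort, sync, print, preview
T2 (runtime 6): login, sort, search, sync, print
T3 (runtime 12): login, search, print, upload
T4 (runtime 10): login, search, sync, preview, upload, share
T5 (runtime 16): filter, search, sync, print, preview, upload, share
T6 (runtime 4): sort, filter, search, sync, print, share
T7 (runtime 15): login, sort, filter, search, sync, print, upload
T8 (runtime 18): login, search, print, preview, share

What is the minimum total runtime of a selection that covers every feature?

14

T4, T6 cover every feature at runtime 10 + 4 = 14.
Any cover uses at least 2 test cases; among all covering selections none totals below 14.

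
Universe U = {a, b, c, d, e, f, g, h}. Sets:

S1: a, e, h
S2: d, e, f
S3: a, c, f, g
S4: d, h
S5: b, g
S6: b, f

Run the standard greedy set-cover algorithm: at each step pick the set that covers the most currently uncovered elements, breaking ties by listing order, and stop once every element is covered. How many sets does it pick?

Pick 1: S3 covers 4 new elements (a, c, f, g).
Pick 2: S1 covers 2 new elements (e, h).
Pick 3: S2 covers 1 new elements (d).
Pick 4: S5 covers 1 new elements (b).
Greedy uses 4 sets.

4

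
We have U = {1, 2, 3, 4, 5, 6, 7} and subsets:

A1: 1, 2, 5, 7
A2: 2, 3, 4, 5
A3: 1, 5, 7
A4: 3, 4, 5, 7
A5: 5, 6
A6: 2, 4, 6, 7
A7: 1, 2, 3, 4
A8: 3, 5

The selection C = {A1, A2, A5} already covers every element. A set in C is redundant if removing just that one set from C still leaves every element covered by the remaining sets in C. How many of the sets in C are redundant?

Drop A1: 1, 7 uncovered — not redundant.
Drop A2: 3, 4 uncovered — not redundant.
Drop A5: 6 uncovered — not redundant.
None of the sets in C is redundant.

0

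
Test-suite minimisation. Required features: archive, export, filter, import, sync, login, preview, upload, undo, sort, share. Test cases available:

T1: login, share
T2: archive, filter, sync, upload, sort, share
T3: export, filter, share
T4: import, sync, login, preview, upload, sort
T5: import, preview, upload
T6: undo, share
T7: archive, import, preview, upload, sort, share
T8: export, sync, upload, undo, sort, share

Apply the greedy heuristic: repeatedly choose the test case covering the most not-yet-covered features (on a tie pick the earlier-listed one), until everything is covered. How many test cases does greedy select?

3

Pick 1: T2 covers 6 new features (archive, filter, sync, upload, sort, share).
Pick 2: T4 covers 3 new features (import, login, preview).
Pick 3: T8 covers 2 new features (export, undo).
Greedy uses 3 test cases.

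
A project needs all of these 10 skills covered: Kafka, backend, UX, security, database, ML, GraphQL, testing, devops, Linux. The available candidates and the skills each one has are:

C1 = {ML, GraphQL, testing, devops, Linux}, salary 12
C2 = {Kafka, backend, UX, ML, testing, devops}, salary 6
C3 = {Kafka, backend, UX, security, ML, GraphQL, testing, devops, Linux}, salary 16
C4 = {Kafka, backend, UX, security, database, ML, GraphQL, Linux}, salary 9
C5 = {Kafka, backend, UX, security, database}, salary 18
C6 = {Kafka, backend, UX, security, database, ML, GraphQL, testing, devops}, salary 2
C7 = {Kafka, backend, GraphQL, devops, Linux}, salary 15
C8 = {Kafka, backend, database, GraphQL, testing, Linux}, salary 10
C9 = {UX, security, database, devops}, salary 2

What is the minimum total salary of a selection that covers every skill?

C4, C6 cover every skill at salary 9 + 2 = 11.
Any cover uses at least 2 candidates; among all covering selections none totals below 11.

11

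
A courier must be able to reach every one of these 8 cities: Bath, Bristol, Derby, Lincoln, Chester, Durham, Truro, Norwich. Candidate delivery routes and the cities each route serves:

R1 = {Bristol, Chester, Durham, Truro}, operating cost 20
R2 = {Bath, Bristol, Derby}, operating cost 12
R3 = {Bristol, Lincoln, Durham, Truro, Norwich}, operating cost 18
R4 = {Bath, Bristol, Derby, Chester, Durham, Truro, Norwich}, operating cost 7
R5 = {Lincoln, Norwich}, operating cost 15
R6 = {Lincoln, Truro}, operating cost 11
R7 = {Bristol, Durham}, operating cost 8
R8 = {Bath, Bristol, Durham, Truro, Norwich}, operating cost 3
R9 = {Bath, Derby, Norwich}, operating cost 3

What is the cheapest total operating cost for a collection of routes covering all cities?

R4, R6 cover every city at operating cost 7 + 11 = 18.
Any cover uses at least 2 routes; among all covering selections none totals below 18.

18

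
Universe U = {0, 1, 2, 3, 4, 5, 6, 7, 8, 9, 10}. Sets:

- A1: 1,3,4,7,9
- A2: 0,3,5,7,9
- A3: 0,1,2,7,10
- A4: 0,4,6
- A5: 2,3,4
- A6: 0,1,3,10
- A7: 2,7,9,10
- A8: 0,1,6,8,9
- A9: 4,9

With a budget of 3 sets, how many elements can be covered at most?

10

Choosing A1, A3, A8 covers {0, 1, 2, 3, 4, 6, 7, 8, 9, 10} — 10 elements.
No choice of 3 sets does better; here 5 is left uncovered.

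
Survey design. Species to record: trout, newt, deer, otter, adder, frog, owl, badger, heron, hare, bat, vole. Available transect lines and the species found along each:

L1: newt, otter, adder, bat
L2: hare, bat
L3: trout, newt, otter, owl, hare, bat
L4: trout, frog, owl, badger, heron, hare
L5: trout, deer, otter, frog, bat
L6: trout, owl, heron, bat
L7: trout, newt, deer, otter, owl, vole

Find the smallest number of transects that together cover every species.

3

L1, L4, L7 together cover {trout, newt, deer, otter, adder, frog, owl, badger, heron, hare, bat, vole} — every species.
No 2 of the 7 transects cover everything (all 21 pairs fall short), so 3 is minimum.
Greedy (largest uncovered first) would take L3, L4, L7, L1 — 4 transects — but 3 suffice.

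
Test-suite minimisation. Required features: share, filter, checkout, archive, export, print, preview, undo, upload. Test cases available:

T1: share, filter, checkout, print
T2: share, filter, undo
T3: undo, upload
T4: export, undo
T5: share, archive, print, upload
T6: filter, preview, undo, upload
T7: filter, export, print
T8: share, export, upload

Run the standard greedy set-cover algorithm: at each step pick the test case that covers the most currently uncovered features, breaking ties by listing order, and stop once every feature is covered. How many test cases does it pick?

Pick 1: T1 covers 4 new features (share, filter, checkout, print).
Pick 2: T6 covers 3 new features (preview, undo, upload).
Pick 3: T4 covers 1 new features (export).
Pick 4: T5 covers 1 new features (archive).
Greedy uses 4 test cases.

4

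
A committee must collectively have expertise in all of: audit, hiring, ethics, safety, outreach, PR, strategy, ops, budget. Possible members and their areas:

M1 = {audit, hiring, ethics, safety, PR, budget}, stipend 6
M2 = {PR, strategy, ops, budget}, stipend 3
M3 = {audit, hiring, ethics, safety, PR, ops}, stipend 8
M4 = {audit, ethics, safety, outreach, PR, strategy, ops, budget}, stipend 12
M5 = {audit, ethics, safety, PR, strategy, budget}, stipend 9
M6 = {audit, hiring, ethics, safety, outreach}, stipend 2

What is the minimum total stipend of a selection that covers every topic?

M2, M6 cover every topic at stipend 3 + 2 = 5.
Any cover uses at least 2 members; among all covering selections none totals below 5.

5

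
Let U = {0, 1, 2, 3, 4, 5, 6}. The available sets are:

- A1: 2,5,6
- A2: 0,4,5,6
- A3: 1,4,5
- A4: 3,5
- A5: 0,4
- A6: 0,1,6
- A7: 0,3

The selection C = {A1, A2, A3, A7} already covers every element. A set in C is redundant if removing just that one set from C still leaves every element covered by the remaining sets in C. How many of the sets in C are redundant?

1

Drop A1: 2 uncovered — not redundant.
Drop A2: the rest still cover every element — redundant.
Drop A3: 1 uncovered — not redundant.
Drop A7: 3 uncovered — not redundant.
1 redundant: A2.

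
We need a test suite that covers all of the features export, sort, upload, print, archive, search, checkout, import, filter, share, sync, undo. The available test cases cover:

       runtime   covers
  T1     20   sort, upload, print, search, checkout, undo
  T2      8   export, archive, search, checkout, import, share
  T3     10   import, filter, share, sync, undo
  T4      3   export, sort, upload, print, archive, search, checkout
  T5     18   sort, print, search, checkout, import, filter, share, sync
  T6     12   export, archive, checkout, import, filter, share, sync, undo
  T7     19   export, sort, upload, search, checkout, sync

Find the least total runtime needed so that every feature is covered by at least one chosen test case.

13

T3, T4 cover every feature at runtime 10 + 3 = 13.
Any cover uses at least 2 test cases; among all covering selections none totals below 13.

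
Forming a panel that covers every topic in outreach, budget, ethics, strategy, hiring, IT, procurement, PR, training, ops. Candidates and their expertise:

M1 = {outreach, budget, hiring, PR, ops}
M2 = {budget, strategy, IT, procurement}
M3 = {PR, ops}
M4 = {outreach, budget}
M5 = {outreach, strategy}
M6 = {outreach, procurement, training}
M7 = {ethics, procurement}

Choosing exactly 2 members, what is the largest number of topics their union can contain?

8

Choosing M1, M2 covers {outreach, budget, strategy, hiring, IT, procurement, PR, ops} — 8 topics.
No choice of 2 members does better; here ethics, training are left uncovered.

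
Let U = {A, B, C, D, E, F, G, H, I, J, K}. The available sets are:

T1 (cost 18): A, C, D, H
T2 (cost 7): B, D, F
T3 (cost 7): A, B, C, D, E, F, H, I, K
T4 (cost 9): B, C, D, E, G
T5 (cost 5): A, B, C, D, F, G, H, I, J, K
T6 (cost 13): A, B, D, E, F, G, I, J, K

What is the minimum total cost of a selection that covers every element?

T3, T5 cover every element at cost 7 + 5 = 12.
Any cover uses at least 2 sets; among all covering selections none totals below 12.

12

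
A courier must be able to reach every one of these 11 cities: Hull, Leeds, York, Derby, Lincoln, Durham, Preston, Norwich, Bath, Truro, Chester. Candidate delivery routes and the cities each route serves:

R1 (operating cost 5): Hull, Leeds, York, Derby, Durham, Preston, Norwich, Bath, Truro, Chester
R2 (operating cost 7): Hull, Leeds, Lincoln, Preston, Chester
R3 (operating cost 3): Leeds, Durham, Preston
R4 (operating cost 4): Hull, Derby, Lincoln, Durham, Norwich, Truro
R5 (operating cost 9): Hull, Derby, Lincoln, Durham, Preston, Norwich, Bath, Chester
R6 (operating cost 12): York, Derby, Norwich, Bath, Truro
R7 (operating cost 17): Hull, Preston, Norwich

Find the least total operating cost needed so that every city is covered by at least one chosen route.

9

R1, R4 cover every city at operating cost 5 + 4 = 9.
Any cover uses at least 2 routes; among all covering selections none totals below 9.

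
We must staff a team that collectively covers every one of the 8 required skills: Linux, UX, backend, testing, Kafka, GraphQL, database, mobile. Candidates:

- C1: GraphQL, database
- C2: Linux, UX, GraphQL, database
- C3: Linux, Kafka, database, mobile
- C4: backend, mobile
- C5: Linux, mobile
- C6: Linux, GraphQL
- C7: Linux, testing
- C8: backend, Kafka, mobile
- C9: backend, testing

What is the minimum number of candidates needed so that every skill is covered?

C2, C3, C9 together cover {Linux, UX, backend, testing, Kafka, GraphQL, database, mobile} — every skill.
No 2 of the 9 candidates cover everything (all 36 pairs fall short), so 3 is minimum.

3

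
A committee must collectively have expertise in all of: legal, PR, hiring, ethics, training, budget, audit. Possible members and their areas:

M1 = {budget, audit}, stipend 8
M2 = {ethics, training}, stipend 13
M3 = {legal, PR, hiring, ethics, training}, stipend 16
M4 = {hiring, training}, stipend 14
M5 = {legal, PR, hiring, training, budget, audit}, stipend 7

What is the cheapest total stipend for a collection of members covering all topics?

20

M2, M5 cover every topic at stipend 13 + 7 = 20.
Any cover uses at least 2 members; among all covering selections none totals below 20.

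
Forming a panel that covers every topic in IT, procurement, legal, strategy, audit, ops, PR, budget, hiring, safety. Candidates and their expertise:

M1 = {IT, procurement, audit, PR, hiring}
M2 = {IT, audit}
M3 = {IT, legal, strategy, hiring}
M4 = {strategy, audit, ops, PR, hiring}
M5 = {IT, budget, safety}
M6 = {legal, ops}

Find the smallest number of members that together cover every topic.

M1, M3, M4, M5 together cover {IT, procurement, legal, strategy, audit, ops, PR, budget, hiring, safety} — every topic.
No 3 of the 6 members cover everything (all 20 triples fall short), so 4 is minimum.

4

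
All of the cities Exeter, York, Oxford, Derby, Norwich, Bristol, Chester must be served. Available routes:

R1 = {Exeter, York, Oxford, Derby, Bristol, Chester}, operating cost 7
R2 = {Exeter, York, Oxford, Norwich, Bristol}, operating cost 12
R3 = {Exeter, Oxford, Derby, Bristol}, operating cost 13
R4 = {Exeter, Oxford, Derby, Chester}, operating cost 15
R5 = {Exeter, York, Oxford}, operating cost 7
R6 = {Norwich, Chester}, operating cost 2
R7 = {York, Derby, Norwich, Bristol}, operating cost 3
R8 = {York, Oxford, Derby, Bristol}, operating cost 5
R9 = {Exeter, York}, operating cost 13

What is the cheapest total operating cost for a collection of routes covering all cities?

9

R1, R6 cover every city at operating cost 7 + 2 = 9.
Any cover uses at least 2 routes; among all covering selections none totals below 9.
Greedy by coverage-per-operating cost would pick R7, R6, R1 for 12 — worse than the optimum 9.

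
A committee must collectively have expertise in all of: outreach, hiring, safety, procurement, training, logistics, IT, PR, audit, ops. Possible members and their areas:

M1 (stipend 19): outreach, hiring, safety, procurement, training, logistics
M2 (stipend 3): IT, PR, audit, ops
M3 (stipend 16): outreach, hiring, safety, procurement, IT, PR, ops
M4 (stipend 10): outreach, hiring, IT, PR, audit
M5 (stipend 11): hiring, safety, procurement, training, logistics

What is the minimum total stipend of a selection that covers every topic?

M1, M2 cover every topic at stipend 19 + 3 = 22.
Any cover uses at least 2 members; among all covering selections none totals below 22.
Greedy by coverage-per-stipend would pick M2, M5, M4 for 24 — worse than the optimum 22.

22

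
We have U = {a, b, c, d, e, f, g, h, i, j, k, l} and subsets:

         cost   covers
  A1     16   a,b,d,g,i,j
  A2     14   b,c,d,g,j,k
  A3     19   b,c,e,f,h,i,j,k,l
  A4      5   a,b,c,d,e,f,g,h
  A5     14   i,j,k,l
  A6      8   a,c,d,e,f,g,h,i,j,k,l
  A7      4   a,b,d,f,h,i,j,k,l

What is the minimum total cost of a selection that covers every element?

9

A4, A7 cover every element at cost 5 + 4 = 9.
Any cover uses at least 2 sets; among all covering selections none totals below 9.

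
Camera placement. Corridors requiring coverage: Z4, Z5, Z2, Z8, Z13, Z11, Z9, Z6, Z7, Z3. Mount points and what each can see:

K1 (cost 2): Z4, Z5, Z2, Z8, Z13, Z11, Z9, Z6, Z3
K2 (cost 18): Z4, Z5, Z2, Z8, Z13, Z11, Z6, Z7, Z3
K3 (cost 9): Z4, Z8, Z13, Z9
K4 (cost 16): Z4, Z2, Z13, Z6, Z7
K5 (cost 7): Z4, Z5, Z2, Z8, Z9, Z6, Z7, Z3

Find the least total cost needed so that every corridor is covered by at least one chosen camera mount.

9

K1, K5 cover every corridor at cost 2 + 7 = 9.
Any cover uses at least 2 camera mounts; among all covering selections none totals below 9.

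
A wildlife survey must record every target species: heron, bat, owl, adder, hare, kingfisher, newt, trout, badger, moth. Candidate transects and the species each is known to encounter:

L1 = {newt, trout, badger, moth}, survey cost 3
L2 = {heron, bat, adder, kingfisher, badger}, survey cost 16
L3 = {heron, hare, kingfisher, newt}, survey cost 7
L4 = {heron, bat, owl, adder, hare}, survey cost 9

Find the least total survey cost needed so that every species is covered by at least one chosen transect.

19

L1, L3, L4 cover every species at survey cost 3 + 7 + 9 = 19.
Any cover uses at least 3 transects; among all covering selections none totals below 19.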